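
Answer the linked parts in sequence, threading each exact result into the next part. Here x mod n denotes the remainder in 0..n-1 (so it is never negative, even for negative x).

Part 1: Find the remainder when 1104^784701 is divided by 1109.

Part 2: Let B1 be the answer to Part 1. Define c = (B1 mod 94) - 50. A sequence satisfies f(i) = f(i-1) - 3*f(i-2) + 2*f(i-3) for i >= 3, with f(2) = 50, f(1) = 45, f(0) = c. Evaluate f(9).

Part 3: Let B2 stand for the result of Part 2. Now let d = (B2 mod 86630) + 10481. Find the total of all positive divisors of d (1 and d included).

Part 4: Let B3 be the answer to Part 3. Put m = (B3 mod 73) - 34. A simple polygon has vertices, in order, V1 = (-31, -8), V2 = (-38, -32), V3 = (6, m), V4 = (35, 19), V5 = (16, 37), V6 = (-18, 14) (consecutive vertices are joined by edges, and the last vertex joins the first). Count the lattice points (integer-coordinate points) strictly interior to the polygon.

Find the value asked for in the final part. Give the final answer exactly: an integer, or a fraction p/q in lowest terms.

Part 1: squarings mod 1109: 1104^1=1104, 1104^2=25, 1104^4=625, 1104^8=257, 1104^16=618, 1104^32=428, 1104^64=199, 1104^128=786, 1104^256=83, 1104^512=235, 1104^1024=884, 1104^2048=720, 1104^4096=497, 1104^8192=811, 1104^16384=84, 1104^32768=402, 1104^65536=799, 1104^131072=726, 1104^262144=301, 1104^524288=772; 1104^784701 = 1104^1 * 1104^4 * 1104^8 * 1104^16 * 1104^32 * 1104^256 * 1104^2048 * 1104^4096 * 1104^8192 * 1104^16384 * 1104^32768 * 1104^65536 * 1104^131072 * 1104^524288 = 330 (mod 1109); answer 330
Part 2: B1 = 330; c = -2; f(3) = 1*(50) - 3*(45) + 2*(-2) = -89; iterating: f(3)=-89, f(4)=-149, f(5)=218, f(6)=487, f(7)=-465, f(8)=-1490, f(9)=879; answer 879
Part 3: B2 = 879; d = 11360; 11360 = 2^5 * 5 * 71; sigma = (1 + 2 + 4 + 8 + 16 + 32) * (1 + 5) * (1 + 71) = 63 * 6 * 72 = 27216; answer 27216
Part 4: B3 = 27216; m = 26; cross terms: (-31*-32 - -38*-8)=688, (-38*26 - 6*-32)=-796, (6*19 - 35*26)=-796, (35*37 - 16*19)=991, (16*14 - -18*37)=890, (-18*-8 - -31*14)=578; twice the area = |1555| = 1555; area = 1555/2; boundary points = 1 + 2 + 1 + 1 + 1 + 1 = 7; strictly interior points = area - boundary/2 + 1 = 775; answer 775

775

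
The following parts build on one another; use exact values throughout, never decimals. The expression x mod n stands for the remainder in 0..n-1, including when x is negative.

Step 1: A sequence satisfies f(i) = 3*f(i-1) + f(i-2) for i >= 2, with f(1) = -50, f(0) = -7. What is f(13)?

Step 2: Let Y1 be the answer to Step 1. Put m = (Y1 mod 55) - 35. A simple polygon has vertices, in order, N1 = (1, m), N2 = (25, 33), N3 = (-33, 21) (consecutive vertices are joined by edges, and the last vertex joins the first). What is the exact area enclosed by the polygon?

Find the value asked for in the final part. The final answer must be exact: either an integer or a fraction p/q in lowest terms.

378

Step 1: f(2) = 3*(-50) + 1*(-7) = -157; iterating: f(2)=-157, f(3)=-521, f(4)=-1720, f(5)=-5681, f(6)=-18763, f(7)=-61970, f(8)=-204673, f(9)=-675989, f(10)=-2232640, f(11)=-7373909, f(12)=-24354367, f(13)=-80437010; answer -80437010
Step 2: Y1 = -80437010; m = 15; cross terms: (1*33 - 25*15)=-342, (25*21 - -33*33)=1614, (-33*15 - 1*21)=-516; twice the area = |756| = 756; area = 378; answer 378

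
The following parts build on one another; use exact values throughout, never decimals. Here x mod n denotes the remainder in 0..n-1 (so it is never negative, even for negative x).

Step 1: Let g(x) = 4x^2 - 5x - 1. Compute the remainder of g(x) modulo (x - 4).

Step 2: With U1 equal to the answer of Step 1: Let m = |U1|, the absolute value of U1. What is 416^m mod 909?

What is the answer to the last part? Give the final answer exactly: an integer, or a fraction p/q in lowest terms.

Step 1: remainder = value at the root: 4*(4)^2 - 5*(4)^1 - 1 = (64) + (-20) + (-1) = 43; answer 43
Step 2: U1 = 43; m = 43; squarings mod 909: 416^1=416, 416^2=346, 416^4=637, 416^8=355, 416^16=583, 416^32=832; 416^43 = 416^1 * 416^2 * 416^8 * 416^32 = 497 (mod 909); answer 497

497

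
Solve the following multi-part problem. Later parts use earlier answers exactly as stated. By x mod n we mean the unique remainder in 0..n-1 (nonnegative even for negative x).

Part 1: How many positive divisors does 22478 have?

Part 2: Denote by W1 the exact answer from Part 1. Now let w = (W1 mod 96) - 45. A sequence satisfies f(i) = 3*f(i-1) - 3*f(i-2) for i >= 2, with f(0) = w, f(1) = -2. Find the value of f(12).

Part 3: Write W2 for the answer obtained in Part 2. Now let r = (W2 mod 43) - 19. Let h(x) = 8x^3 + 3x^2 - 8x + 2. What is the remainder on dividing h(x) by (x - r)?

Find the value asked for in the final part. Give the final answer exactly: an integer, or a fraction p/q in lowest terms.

Part 1: 22478 = 2 * 11239; number of divisors = (1+1) * (1+1) = 4; answer 4
Part 2: W1 = 4; w = -41; f(2) = 3*(-2) - 3*(-41) = 117; iterating: f(2)=117, f(3)=357, f(4)=720, f(5)=1089, f(6)=1107, f(7)=54, f(8)=-3159, f(9)=-9639, f(10)=-19440, f(11)=-29403, f(12)=-29889; answer -29889
Part 3: W2 = -29889; r = 20; remainder = value at the root: 8*(20)^3 + 3*(20)^2 - 8*(20)^1 + 2 = (64000) + (1200) + (-160) + (2) = 65042; answer 65042

65042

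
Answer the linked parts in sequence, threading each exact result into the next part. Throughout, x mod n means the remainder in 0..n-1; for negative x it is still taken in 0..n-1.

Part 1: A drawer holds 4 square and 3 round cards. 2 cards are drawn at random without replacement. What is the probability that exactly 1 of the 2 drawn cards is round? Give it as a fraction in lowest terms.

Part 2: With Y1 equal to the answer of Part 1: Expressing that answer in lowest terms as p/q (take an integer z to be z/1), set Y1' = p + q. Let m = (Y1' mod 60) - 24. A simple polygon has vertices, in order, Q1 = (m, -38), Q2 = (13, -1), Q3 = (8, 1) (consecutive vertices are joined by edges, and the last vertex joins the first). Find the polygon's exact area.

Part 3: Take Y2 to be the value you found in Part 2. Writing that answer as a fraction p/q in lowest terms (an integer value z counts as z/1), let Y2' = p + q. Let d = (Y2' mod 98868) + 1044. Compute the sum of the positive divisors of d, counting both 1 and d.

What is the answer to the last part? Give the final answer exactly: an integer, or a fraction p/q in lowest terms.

1284

Part 1: total draws C(7,2) = 21; favorable C(3,1)*C(4,1) = 12; P = 4/7; answer 4/7
Part 2: Y1 = 4/7; threaded value p + q = 11; m = -13; cross terms: (-13*-1 - 13*-38)=507, (13*1 - 8*-1)=21, (8*-38 - -13*1)=-291; twice the area = |237| = 237; area = 237/2; answer 237/2
Part 3: Y2 = 237/2; threaded value p + q = 239; d = 1283; 1283 is prime, so its only divisors are 1 and 1283; sigma = 1 + 1283 = 1284; answer 1284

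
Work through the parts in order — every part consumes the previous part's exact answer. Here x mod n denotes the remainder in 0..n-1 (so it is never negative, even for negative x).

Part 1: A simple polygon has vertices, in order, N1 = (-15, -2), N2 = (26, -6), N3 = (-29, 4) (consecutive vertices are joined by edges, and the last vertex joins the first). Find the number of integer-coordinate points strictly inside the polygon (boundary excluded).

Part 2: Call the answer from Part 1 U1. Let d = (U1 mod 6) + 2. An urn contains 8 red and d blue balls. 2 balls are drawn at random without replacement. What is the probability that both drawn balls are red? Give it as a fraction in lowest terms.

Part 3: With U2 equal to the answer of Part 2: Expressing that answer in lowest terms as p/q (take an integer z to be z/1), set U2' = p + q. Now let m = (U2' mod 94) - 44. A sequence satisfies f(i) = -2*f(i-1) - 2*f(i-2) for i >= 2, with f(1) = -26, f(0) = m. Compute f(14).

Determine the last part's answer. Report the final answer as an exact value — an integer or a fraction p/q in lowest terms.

Part 1: cross terms: (-15*-6 - 26*-2)=142, (26*4 - -29*-6)=-70, (-29*-2 - -15*4)=118; twice the area = |190| = 190; area = 95; boundary points = 1 + 5 + 2 = 8; strictly interior points = area - boundary/2 + 1 = 92; answer 92
Part 2: U1 = 92; d = 4; total draws C(12,2) = 66; favorable C(8,2) = 28; P = 14/33; answer 14/33
Part 3: U2 = 14/33; threaded value p + q = 47; m = 3; f(2) = -2*(-26) - 2*(3) = 46; iterating: f(2)=46, f(3)=-40, f(4)=-12, f(5)=104, f(6)=-184, f(7)=160, f(8)=48, f(9)=-416, f(10)=736, f(11)=-640, f(12)=-192, f(13)=1664, f(14)=-2944; answer -2944

-2944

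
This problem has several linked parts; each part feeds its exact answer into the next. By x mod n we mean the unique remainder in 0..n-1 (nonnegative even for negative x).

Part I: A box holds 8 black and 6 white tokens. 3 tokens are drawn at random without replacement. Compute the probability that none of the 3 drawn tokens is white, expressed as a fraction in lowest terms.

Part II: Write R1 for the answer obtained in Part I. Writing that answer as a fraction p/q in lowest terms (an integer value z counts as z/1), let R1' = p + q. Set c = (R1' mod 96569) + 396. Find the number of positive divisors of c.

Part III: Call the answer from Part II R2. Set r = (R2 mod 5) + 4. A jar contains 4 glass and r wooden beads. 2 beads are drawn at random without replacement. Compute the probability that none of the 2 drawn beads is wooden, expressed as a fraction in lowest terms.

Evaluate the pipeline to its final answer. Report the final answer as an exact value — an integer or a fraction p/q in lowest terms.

Part I: total draws C(14,3) = 364; favorable C(8,3) = 56; P = 2/13; answer 2/13
Part II: R1 = 2/13; threaded value p + q = 15; c = 411; 411 = 3 * 137; number of divisors = (1+1) * (1+1) = 4; answer 4
Part III: R2 = 4; r = 8; total draws C(12,2) = 66; favorable C(4,2) = 6; P = 1/11; answer 1/11

1/11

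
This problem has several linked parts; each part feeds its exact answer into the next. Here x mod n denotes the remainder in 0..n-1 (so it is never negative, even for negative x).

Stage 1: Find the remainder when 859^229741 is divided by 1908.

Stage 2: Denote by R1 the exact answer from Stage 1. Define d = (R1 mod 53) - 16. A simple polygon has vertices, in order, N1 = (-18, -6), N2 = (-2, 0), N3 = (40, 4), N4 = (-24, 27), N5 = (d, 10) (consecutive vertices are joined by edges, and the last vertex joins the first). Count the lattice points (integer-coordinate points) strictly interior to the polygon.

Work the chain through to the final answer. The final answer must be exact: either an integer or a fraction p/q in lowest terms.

199

Stage 1: squarings mod 1908: 859^1=859, 859^2=1393, 859^4=13, 859^8=169, 859^16=1849, 859^32=1573, 859^64=1561, 859^128=205, 859^256=49, 859^512=493, 859^1024=733, 859^2048=1141, 859^4096=625, 859^8192=1393, 859^16384=13, 859^32768=169, 859^65536=1849, 859^131072=1573; 859^229741 = 859^1 * 859^4 * 859^8 * 859^32 * 859^64 * 859^256 * 859^32768 * 859^65536 * 859^131072 = 355 (mod 1908); answer 355
Stage 2: R1 = 355; d = 21; cross terms: (-18*0 - -2*-6)=-12, (-2*4 - 40*0)=-8, (40*27 - -24*4)=1176, (-24*10 - 21*27)=-807, (21*-6 - -18*10)=54; twice the area = |403| = 403; area = 403/2; boundary points = 2 + 2 + 1 + 1 + 1 = 7; strictly interior points = area - boundary/2 + 1 = 199; answer 199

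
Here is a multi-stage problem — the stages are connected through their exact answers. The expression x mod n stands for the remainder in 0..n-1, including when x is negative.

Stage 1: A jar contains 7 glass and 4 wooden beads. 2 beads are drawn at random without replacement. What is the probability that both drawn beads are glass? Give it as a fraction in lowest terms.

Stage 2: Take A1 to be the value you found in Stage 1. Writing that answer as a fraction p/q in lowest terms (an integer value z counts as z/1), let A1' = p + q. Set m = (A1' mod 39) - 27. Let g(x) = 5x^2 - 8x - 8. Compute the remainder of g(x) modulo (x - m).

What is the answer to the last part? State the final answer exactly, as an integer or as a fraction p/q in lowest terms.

412

Stage 1: total draws C(11,2) = 55; favorable C(7,2) = 21; P = 21/55; answer 21/55
Stage 2: A1 = 21/55; threaded value p + q = 76; m = 10; remainder = value at the root: 5*(10)^2 - 8*(10)^1 - 8 = (500) + (-80) + (-8) = 412; answer 412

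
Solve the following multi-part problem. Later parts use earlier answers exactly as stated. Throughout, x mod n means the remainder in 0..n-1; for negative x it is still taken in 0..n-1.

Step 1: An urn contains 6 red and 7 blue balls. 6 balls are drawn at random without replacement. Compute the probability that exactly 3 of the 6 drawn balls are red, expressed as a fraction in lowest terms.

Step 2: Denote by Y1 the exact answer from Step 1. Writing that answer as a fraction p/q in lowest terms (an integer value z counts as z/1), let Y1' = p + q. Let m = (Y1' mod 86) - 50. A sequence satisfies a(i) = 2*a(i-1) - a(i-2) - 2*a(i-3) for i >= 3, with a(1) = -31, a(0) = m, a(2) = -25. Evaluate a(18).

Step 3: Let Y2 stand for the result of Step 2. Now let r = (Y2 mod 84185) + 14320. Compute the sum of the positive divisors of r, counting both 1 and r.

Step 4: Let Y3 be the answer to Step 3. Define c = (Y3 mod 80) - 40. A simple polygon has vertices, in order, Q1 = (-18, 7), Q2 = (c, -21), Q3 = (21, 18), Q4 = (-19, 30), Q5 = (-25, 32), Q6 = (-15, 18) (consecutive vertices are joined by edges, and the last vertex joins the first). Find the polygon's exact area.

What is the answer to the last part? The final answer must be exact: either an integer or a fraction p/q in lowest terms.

1047

Step 1: total draws C(13,6) = 1716; favorable C(6,3)*C(7,3) = 700; P = 175/429; answer 175/429
Step 2: Y1 = 175/429; threaded value p + q = 604; m = -48; a(3) = 2*(-25) - 1*(-31) - 2*(-48) = 77; iterating: a(3)=77, a(4)=241, a(5)=455, a(6)=515, a(7)=93, a(8)=-1239, a(9)=-3601, a(10)=-6149, a(11)=-6219, a(12)=913, a(13)=20343, a(14)=52211, a(15)=82253, a(16)=71609, a(17)=-43457, a(18)=-323029; answer -323029
Step 3: Y2 = -323029; r = 28031; 28031 is prime, so its only divisors are 1 and 28031; sigma = 1 + 28031 = 28032; answer 28032
Step 4: Y3 = 28032; c = -8; cross terms: (-18*-21 - -8*7)=434, (-8*18 - 21*-21)=297, (21*30 - -19*18)=972, (-19*32 - -25*30)=142, (-25*18 - -15*32)=30, (-15*7 - -18*18)=219; twice the area = |2094| = 2094; area = 1047; answer 1047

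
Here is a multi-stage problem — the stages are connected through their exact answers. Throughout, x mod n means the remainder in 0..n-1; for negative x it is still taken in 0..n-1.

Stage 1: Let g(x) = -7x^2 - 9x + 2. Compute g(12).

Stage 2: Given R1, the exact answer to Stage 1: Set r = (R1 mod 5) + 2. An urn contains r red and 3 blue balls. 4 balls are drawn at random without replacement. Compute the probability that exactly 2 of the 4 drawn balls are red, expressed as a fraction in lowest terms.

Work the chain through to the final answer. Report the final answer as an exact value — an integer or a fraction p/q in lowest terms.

Stage 1: -7*(12)^2 - 9*(12)^1 + 2 = (-1008) + (-108) + (2) = -1114; answer -1114
Stage 2: R1 = -1114; r = 3; total draws C(6,4) = 15; favorable C(3,2)*C(3,2) = 9; P = 3/5; answer 3/5

3/5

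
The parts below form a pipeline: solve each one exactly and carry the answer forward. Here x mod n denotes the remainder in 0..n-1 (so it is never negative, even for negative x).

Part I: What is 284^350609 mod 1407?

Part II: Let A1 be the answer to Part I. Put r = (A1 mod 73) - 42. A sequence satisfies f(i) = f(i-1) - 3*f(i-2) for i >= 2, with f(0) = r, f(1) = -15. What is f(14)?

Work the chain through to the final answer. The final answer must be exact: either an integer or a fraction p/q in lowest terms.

Part I: squarings mod 1407: 284^1=284, 284^2=457, 284^4=613, 284^8=100, 284^16=151, 284^32=289, 284^64=508, 284^128=583, 284^256=802, 284^512=205, 284^1024=1222, 284^2048=457, 284^4096=613, 284^8192=100, 284^16384=151, 284^32768=289, 284^65536=508, 284^131072=583, 284^262144=802; 284^350609 = 284^1 * 284^16 * 284^128 * 284^256 * 284^2048 * 284^4096 * 284^16384 * 284^65536 * 284^262144 = 674 (mod 1407); answer 674
Part II: A1 = 674; r = -25; f(2) = 1*(-15) - 3*(-25) = 60; iterating: f(2)=60, f(3)=105, f(4)=-75, f(5)=-390, f(6)=-165, f(7)=1005, f(8)=1500, f(9)=-1515, f(10)=-6015, f(11)=-1470, f(12)=16575, f(13)=20985, f(14)=-28740; answer -28740

-28740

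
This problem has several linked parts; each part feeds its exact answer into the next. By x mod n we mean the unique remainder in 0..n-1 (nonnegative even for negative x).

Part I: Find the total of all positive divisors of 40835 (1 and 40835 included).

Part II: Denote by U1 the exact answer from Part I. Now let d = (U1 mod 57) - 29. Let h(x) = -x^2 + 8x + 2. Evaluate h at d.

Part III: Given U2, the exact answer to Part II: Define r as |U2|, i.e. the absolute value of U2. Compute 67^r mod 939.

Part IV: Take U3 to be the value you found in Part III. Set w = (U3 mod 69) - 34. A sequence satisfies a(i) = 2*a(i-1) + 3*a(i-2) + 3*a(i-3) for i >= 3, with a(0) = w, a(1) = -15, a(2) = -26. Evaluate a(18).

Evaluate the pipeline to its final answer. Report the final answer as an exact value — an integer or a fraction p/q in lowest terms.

Part I: 40835 = 5 * 8167; sigma = (1 + 5) * (1 + 8167) = 6 * 8168 = 49008; answer 49008
Part II: U1 = 49008; d = 16; -1*(16)^2 + 8*(16)^1 + 2 = (-256) + (128) + (2) = -126; answer -126
Part III: U2 = -126; r = 126; squarings mod 939: 67^1=67, 67^2=733, 67^4=181, 67^8=835, 67^16=487, 67^32=541, 67^64=652; 67^126 = 67^2 * 67^4 * 67^8 * 67^16 * 67^32 * 67^64 = 97 (mod 939); answer 97
Part IV: U3 = 97; w = -6; a(3) = 2*(-26) + 3*(-15) + 3*(-6) = -115; iterating: a(3)=-115, a(4)=-353, a(5)=-1129, a(6)=-3662, a(7)=-11770, a(8)=-37913, a(9)=-122122, a(10)=-393293, a(11)=-1266691, a(12)=-4079627, a(13)=-13139206, a(14)=-42317366, a(15)=-136291231, a(16)=-438952178, a(17)=-1413730147, a(18)=-4553190521; answer -4553190521

-4553190521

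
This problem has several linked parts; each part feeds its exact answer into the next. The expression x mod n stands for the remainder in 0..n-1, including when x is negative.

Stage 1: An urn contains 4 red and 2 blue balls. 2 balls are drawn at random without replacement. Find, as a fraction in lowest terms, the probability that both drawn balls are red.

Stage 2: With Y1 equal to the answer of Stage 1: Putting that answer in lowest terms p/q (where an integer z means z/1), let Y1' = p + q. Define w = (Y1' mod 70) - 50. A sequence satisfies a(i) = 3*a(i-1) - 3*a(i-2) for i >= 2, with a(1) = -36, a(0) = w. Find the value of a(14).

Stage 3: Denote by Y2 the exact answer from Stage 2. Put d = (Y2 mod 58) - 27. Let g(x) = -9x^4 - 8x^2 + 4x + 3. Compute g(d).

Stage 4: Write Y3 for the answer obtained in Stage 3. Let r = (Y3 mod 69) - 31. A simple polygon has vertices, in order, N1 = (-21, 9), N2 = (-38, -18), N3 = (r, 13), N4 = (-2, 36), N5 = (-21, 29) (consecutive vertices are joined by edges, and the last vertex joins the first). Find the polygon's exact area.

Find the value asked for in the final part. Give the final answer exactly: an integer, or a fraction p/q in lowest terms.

Stage 1: total draws C(6,2) = 15; favorable C(4,2) = 6; P = 2/5; answer 2/5
Stage 2: Y1 = 2/5; threaded value p + q = 7; w = -43; a(2) = 3*(-36) - 3*(-43) = 21; iterating: a(2)=21, a(3)=171, a(4)=450, a(5)=837, a(6)=1161, a(7)=972, a(8)=-567, a(9)=-4617, a(10)=-12150, a(11)=-22599, a(12)=-31347, a(13)=-26244, a(14)=15309; answer 15309
Stage 3: Y2 = 15309; d = 28; -9*(28)^4 - 8*(28)^2 + 4*(28)^1 + 3 = (-5531904) + (-6272) + (112) + (3) = -5538061; answer -5538061
Stage 4: Y3 = -5538061; r = -14; cross terms: (-21*-18 - -38*9)=720, (-38*13 - -14*-18)=-746, (-14*36 - -2*13)=-478, (-2*29 - -21*36)=698, (-21*9 - -21*29)=420; twice the area = |614| = 614; area = 307; answer 307

307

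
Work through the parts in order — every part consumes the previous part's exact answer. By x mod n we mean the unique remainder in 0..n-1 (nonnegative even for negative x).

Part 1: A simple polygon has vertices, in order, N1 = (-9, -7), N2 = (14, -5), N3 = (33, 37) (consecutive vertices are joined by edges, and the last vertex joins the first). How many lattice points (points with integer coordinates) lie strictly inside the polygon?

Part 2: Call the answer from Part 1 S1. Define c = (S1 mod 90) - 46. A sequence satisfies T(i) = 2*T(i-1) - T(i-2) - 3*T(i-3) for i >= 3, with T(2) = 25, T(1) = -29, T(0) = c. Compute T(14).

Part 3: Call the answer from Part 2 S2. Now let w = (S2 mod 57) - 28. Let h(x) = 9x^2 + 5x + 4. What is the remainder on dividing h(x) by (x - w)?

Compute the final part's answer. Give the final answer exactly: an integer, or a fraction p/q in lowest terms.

100

Part 1: cross terms: (-9*-5 - 14*-7)=143, (14*37 - 33*-5)=683, (33*-7 - -9*37)=102; twice the area = |928| = 928; area = 464; boundary points = 1 + 1 + 2 = 4; strictly interior points = area - boundary/2 + 1 = 463; answer 463
Part 2: S1 = 463; c = -33; T(3) = 2*(25) - 1*(-29) - 3*(-33) = 178; iterating: T(3)=178, T(4)=418, T(5)=583, T(6)=214, T(7)=-1409, T(8)=-4781, T(9)=-8795, T(10)=-8582, T(11)=5974, T(12)=46915, T(13)=113602, T(14)=162367; answer 162367
Part 3: S2 = 162367; w = 3; remainder = value at the root: 9*(3)^2 + 5*(3)^1 + 4 = (81) + (15) + (4) = 100; answer 100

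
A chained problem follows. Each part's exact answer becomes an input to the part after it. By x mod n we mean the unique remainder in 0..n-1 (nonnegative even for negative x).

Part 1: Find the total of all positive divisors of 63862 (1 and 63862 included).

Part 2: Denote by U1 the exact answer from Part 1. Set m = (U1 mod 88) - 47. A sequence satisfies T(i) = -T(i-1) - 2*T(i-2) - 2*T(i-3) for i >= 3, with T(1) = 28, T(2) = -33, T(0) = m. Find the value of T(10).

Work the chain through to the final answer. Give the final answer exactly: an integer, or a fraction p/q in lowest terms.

-133

Part 1: 63862 = 2 * 37 * 863; sigma = (1 + 2) * (1 + 37) * (1 + 863) = 3 * 38 * 864 = 98496; answer 98496
Part 2: U1 = 98496; m = -23; T(3) = -1*(-33) - 2*(28) - 2*(-23) = 23; iterating: T(3)=23, T(4)=-13, T(5)=33, T(6)=-53, T(7)=13, T(8)=27, T(9)=53, T(10)=-133; answer -133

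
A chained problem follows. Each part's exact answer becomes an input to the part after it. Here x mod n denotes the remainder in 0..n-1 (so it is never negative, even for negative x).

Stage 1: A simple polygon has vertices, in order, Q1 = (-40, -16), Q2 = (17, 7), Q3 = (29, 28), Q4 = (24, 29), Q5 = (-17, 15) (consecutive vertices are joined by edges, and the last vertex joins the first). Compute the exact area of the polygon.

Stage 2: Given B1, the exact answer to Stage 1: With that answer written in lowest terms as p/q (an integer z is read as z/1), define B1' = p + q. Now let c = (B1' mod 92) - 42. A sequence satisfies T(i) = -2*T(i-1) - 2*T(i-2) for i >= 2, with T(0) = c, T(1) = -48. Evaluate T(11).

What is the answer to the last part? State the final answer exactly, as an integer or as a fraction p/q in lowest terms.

-1344

Stage 1: cross terms: (-40*7 - 17*-16)=-8, (17*28 - 29*7)=273, (29*29 - 24*28)=169, (24*15 - -17*29)=853, (-17*-16 - -40*15)=872; twice the area = |2159| = 2159; area = 2159/2; answer 2159/2
Stage 2: B1 = 2159/2; threaded value p + q = 2161; c = 3; T(2) = -2*(-48) - 2*(3) = 90; iterating: T(2)=90, T(3)=-84, T(4)=-12, T(5)=192, T(6)=-360, T(7)=336, T(8)=48, T(9)=-768, T(10)=1440, T(11)=-1344; answer -1344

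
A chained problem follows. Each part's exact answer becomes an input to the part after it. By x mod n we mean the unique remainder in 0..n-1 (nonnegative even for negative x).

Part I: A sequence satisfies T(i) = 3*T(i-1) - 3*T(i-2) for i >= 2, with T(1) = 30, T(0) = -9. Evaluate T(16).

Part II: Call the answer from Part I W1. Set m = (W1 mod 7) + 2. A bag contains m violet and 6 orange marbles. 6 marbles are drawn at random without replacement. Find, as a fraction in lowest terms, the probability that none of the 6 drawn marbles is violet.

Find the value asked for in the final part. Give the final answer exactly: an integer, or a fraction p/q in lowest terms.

1/1716

Part I: T(2) = 3*(30) - 3*(-9) = 117; iterating: T(2)=117, T(3)=261, T(4)=432, T(5)=513, T(6)=243, T(7)=-810, T(8)=-3159, T(9)=-7047, T(10)=-11664, T(11)=-13851, T(12)=-6561, T(13)=21870, T(14)=85293, T(15)=190269, T(16)=314928; answer 314928
Part II: W1 = 314928; m = 7; total draws C(13,6) = 1716; favorable C(6,6) = 1; P = 1/1716; answer 1/1716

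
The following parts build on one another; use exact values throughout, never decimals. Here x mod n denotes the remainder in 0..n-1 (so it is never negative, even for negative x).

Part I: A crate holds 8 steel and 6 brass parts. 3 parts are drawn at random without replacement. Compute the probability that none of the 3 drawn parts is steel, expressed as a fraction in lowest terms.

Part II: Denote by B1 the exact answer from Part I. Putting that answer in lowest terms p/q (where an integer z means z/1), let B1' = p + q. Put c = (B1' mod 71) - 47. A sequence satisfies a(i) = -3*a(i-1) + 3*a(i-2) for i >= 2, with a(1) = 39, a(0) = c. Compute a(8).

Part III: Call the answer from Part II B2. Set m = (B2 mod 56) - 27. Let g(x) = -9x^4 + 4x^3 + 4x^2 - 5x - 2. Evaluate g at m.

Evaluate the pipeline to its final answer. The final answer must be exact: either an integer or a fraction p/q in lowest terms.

-4180256

Part I: total draws C(14,3) = 364; favorable C(6,3) = 20; P = 5/91; answer 5/91
Part II: B1 = 5/91; threaded value p + q = 96; c = -22; a(2) = -3*(39) + 3*(-22) = -183; iterating: a(2)=-183, a(3)=666, a(4)=-2547, a(5)=9639, a(6)=-36558, a(7)=138591, a(8)=-525447; answer -525447
Part III: B2 = -525447; m = -26; -9*(-26)^4 + 4*(-26)^3 + 4*(-26)^2 - 5*(-26)^1 - 2 = (-4112784) + (-70304) + (2704) + (130) + (-2) = -4180256; answer -4180256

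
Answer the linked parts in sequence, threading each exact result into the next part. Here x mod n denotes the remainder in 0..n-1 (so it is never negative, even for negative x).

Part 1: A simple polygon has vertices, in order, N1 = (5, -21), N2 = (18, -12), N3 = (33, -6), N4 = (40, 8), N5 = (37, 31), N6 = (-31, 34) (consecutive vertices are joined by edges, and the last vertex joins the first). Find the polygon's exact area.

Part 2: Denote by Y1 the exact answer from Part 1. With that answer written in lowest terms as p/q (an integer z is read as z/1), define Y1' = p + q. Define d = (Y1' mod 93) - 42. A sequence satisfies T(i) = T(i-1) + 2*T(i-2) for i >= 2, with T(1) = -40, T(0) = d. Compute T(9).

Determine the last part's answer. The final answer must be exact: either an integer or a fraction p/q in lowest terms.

Part 1: cross terms: (5*-12 - 18*-21)=318, (18*-6 - 33*-12)=288, (33*8 - 40*-6)=504, (40*31 - 37*8)=944, (37*34 - -31*31)=2219, (-31*-21 - 5*34)=481; twice the area = |4754| = 4754; area = 2377; answer 2377
Part 2: Y1 = 2377; threaded value p + q = 2378; d = 11; T(2) = 1*(-40) + 2*(11) = -18; iterating: T(2)=-18, T(3)=-98, T(4)=-134, T(5)=-330, T(6)=-598, T(7)=-1258, T(8)=-2454, T(9)=-4970; answer -4970

-4970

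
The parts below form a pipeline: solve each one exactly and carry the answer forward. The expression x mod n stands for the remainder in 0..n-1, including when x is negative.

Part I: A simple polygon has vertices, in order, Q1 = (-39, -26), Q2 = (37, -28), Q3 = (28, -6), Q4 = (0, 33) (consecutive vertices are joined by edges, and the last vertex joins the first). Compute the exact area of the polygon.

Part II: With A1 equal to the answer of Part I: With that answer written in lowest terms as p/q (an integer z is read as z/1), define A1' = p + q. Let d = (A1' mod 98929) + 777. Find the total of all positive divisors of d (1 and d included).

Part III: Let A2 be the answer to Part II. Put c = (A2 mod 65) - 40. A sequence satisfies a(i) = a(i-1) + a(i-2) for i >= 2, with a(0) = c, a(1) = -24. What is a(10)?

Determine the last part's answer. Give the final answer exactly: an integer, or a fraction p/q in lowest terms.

Part I: cross terms: (-39*-28 - 37*-26)=2054, (37*-6 - 28*-28)=562, (28*33 - 0*-6)=924, (0*-26 - -39*33)=1287; twice the area = |4827| = 4827; area = 4827/2; answer 4827/2
Part II: A1 = 4827/2; threaded value p + q = 4829; d = 5606; 5606 = 2 * 2803; sigma = (1 + 2) * (1 + 2803) = 3 * 2804 = 8412; answer 8412
Part III: A2 = 8412; c = -13; a(2) = 1*(-24) + 1*(-13) = -37; iterating: a(2)=-37, a(3)=-61, a(4)=-98, a(5)=-159, a(6)=-257, a(7)=-416, a(8)=-673, a(9)=-1089, a(10)=-1762; answer -1762

-1762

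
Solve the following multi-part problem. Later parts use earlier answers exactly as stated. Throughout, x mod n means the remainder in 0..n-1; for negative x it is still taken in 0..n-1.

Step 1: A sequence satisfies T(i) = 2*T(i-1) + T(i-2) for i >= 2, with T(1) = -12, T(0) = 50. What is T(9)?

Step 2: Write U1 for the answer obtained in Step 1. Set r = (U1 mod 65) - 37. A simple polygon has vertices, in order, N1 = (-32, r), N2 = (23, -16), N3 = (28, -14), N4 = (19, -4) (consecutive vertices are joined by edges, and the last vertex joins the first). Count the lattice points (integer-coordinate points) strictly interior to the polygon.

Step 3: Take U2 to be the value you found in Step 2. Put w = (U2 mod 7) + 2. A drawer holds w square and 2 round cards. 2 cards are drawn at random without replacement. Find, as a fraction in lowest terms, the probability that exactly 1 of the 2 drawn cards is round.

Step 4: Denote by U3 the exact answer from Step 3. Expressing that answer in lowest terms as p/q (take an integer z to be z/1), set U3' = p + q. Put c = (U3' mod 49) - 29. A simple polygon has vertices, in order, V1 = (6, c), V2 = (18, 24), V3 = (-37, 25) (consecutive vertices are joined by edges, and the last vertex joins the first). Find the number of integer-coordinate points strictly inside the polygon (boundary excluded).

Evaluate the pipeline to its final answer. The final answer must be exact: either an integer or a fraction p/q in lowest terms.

Step 1: T(2) = 2*(-12) + 1*(50) = 26; iterating: T(2)=26, T(3)=40, T(4)=106, T(5)=252, T(6)=610, T(7)=1472, T(8)=3554, T(9)=8580; answer 8580
Step 2: U1 = 8580; r = -37; cross terms: (-32*-16 - 23*-37)=1363, (23*-14 - 28*-16)=126, (28*-4 - 19*-14)=154, (19*-37 - -32*-4)=-831; twice the area = |812| = 812; area = 406; boundary points = 1 + 1 + 1 + 3 = 6; strictly interior points = area - boundary/2 + 1 = 404; answer 404
Step 3: U2 = 404; w = 7; total draws C(9,2) = 36; favorable C(2,1)*C(7,1) = 14; P = 7/18; answer 7/18
Step 4: U3 = 7/18; threaded value p + q = 25; c = -4; cross terms: (6*24 - 18*-4)=216, (18*25 - -37*24)=1338, (-37*-4 - 6*25)=-2; twice the area = |1552| = 1552; area = 776; boundary points = 4 + 1 + 1 = 6; strictly interior points = area - boundary/2 + 1 = 774; answer 774

774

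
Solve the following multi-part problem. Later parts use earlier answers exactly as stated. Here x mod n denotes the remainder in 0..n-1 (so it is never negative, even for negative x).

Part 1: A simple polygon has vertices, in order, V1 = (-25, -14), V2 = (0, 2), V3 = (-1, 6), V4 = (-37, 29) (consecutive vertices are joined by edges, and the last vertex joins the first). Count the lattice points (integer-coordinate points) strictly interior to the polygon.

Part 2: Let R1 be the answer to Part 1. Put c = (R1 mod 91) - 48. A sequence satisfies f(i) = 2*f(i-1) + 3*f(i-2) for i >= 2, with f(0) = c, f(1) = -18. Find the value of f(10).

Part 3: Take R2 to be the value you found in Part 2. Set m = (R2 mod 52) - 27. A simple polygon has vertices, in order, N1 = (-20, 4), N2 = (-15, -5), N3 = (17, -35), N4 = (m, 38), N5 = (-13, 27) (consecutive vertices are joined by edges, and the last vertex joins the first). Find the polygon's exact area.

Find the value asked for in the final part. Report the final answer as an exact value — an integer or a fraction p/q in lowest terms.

858

Part 1: cross terms: (-25*2 - 0*-14)=-50, (0*6 - -1*2)=2, (-1*29 - -37*6)=193, (-37*-14 - -25*29)=1243; twice the area = |1388| = 1388; area = 694; boundary points = 1 + 1 + 1 + 1 = 4; strictly interior points = area - boundary/2 + 1 = 693; answer 693
Part 2: R1 = 693; c = 8; f(2) = 2*(-18) + 3*(8) = -12; iterating: f(2)=-12, f(3)=-78, f(4)=-192, f(5)=-618, f(6)=-1812, f(7)=-5478, f(8)=-16392, f(9)=-49218, f(10)=-147612; answer -147612
Part 3: R2 = -147612; m = -11; cross terms: (-20*-5 - -15*4)=160, (-15*-35 - 17*-5)=610, (17*38 - -11*-35)=261, (-11*27 - -13*38)=197, (-13*4 - -20*27)=488; twice the area = |1716| = 1716; area = 858; answer 858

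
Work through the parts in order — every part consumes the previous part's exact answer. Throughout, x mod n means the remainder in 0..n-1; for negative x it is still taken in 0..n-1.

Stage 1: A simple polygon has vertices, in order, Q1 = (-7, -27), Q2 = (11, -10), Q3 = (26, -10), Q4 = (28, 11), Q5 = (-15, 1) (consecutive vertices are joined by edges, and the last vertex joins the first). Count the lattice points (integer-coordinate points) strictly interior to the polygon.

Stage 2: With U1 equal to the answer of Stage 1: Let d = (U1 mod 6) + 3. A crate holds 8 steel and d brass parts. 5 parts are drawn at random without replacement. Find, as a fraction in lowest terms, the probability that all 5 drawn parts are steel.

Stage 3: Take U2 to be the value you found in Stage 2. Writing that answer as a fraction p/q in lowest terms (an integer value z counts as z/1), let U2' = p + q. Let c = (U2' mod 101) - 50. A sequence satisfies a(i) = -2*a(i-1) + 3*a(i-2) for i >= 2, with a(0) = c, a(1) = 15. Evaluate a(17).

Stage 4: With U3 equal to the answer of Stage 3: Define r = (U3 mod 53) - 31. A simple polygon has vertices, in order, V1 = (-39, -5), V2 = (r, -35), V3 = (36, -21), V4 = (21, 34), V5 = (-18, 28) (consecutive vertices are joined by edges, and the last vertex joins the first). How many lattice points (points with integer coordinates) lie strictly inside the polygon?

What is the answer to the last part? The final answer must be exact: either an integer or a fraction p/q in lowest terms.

3226

Stage 1: cross terms: (-7*-10 - 11*-27)=367, (11*-10 - 26*-10)=150, (26*11 - 28*-10)=566, (28*1 - -15*11)=193, (-15*-27 - -7*1)=412; twice the area = |1688| = 1688; area = 844; boundary points = 1 + 15 + 1 + 1 + 4 = 22; strictly interior points = area - boundary/2 + 1 = 834; answer 834
Stage 2: U1 = 834; d = 3; total draws C(11,5) = 462; favorable C(8,5) = 56; P = 4/33; answer 4/33
Stage 3: U2 = 4/33; threaded value p + q = 37; c = -13; a(2) = -2*(15) + 3*(-13) = -69; iterating: a(2)=-69, a(3)=183, a(4)=-573, a(5)=1695, a(6)=-5109, a(7)=15303, a(8)=-45933, a(9)=137775, a(10)=-413349, a(11)=1240023, a(12)=-3720093, a(13)=11160255, a(14)=-33480789, a(15)=100442343, a(16)=-301327053, a(17)=903981135; answer 903981135
Stage 4: U3 = 903981135; r = 13; cross terms: (-39*-35 - 13*-5)=1430, (13*-21 - 36*-35)=987, (36*34 - 21*-21)=1665, (21*28 - -18*34)=1200, (-18*-5 - -39*28)=1182; twice the area = |6464| = 6464; area = 3232; boundary points = 2 + 1 + 5 + 3 + 3 = 14; strictly interior points = area - boundary/2 + 1 = 3226; answer 3226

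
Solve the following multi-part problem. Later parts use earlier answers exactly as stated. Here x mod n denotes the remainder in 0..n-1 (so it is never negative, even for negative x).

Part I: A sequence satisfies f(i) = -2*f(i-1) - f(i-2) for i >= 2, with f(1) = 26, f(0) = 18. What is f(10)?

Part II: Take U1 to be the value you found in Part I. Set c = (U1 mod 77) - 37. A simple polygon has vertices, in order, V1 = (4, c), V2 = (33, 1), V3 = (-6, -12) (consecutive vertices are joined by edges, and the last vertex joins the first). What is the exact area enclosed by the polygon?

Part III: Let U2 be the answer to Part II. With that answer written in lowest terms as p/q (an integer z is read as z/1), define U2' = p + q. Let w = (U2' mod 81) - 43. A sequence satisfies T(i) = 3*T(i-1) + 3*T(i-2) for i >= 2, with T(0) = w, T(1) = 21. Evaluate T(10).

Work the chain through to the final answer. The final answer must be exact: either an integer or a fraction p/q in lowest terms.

3765285

Part I: f(2) = -2*(26) - 1*(18) = -70; iterating: f(2)=-70, f(3)=114, f(4)=-158, f(5)=202, f(6)=-246, f(7)=290, f(8)=-334, f(9)=378, f(10)=-422; answer -422
Part II: U1 = -422; c = 3; cross terms: (4*1 - 33*3)=-95, (33*-12 - -6*1)=-390, (-6*3 - 4*-12)=30; twice the area = |-455| = 455; area = 455/2; answer 455/2
Part III: U2 = 455/2; threaded value p + q = 457; w = 9; T(2) = 3*(21) + 3*(9) = 90; iterating: T(2)=90, T(3)=333, T(4)=1269, T(5)=4806, T(6)=18225, T(7)=69093, T(8)=261954, T(9)=993141, T(10)=3765285; answer 3765285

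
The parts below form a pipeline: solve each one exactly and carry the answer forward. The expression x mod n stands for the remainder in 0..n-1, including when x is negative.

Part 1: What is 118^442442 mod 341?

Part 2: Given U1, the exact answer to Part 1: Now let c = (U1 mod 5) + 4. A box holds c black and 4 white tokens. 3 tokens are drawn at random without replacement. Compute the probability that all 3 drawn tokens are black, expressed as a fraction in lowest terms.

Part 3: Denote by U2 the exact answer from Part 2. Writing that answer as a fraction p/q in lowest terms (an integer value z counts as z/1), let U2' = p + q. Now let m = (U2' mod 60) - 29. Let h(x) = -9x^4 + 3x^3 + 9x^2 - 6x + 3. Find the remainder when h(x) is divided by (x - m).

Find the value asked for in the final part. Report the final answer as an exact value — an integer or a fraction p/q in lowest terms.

Part 1: squarings mod 341: 118^1=118, 118^2=284, 118^4=180, 118^8=5, 118^16=25, 118^32=284, 118^64=180, 118^128=5, 118^256=25, 118^512=284, 118^1024=180, 118^2048=5, 118^4096=25, 118^8192=284, 118^16384=180, 118^32768=5, 118^65536=25, 118^131072=284, 118^262144=180; 118^442442 = 118^2 * 118^8 * 118^64 * 118^16384 * 118^32768 * 118^131072 * 118^262144 = 284 (mod 341); answer 284
Part 2: U1 = 284; c = 8; total draws C(12,3) = 220; favorable C(8,3) = 56; P = 14/55; answer 14/55
Part 3: U2 = 14/55; threaded value p + q = 69; m = -20; remainder = value at the root: -9*(-20)^4 + 3*(-20)^3 + 9*(-20)^2 - 6*(-20)^1 + 3 = (-1440000) + (-24000) + (3600) + (120) + (3) = -1460277; answer -1460277

-1460277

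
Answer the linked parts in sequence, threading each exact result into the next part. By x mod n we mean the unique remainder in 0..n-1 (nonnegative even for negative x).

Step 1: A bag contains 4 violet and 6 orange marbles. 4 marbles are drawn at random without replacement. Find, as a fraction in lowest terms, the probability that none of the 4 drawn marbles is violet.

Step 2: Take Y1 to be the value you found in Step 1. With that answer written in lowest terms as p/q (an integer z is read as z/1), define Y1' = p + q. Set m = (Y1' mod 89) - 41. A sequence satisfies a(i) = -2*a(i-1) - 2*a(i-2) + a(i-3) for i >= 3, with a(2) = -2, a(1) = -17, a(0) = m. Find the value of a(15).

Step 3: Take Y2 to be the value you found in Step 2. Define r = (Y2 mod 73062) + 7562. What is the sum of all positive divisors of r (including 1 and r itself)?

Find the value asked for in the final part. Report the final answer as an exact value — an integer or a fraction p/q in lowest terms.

Step 1: total draws C(10,4) = 210; favorable C(6,4) = 15; P = 1/14; answer 1/14
Step 2: Y1 = 1/14; threaded value p + q = 15; m = -26; a(3) = -2*(-2) - 2*(-17) + 1*(-26) = 12; iterating: a(3)=12, a(4)=-37, a(5)=48, a(6)=-10, a(7)=-113, a(8)=294, a(9)=-372, a(10)=43, a(11)=952, a(12)=-2362, a(13)=2863, a(14)=-50, a(15)=-7988; answer -7988
Step 3: Y2 = -7988; r = 72636; 72636 = 2^2 * 3 * 6053; sigma = (1 + 2 + 4) * (1 + 3) * (1 + 6053) = 7 * 4 * 6054 = 169512; answer 169512

169512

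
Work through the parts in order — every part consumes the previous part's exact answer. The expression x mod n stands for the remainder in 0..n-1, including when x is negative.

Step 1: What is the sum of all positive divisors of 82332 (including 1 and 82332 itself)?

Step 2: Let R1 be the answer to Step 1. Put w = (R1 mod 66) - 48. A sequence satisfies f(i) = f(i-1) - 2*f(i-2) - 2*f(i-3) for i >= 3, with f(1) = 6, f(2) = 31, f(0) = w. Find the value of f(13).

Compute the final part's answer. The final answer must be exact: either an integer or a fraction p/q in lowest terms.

10793

Step 1: 82332 = 2^2 * 3^2 * 2287; sigma = (1 + 2 + 4) * (1 + 3 + 9) * (1 + 2287) = 7 * 13 * 2288 = 208208; answer 208208
Step 2: R1 = 208208; w = -4; f(3) = 1*(31) - 2*(6) - 2*(-4) = 27; iterating: f(3)=27, f(4)=-47, f(5)=-163, f(6)=-123, f(7)=297, f(8)=869, f(9)=521, f(10)=-1811, f(11)=-4591, f(12)=-2011, f(13)=10793; answer 10793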